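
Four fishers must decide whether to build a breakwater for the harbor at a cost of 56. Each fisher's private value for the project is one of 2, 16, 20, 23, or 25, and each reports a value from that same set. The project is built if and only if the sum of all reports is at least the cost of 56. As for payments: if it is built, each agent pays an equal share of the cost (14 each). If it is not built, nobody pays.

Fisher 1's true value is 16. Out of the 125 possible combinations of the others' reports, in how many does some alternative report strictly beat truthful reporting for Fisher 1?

Others report (2, 16, 16): truth gives 0; report 23 gives 2 > 0. Violating.
Others report (2, 16, 20): truth gives 0; report 20 gives 2 > 0. Violating.
Others report (2, 20, 16): truth gives 0; report 20 gives 2 > 0. Violating.
Others report (16, 2, 16): truth gives 0; report 23 gives 2 > 0. Violating.
Others report (2, 2, 2): truth gives 0; no alternative beats it.
Others report (2, 2, 16): truth gives 0; no alternative beats it.
(Checking all 125 profiles: 9 have a profitable deviation, 116 do not.)

9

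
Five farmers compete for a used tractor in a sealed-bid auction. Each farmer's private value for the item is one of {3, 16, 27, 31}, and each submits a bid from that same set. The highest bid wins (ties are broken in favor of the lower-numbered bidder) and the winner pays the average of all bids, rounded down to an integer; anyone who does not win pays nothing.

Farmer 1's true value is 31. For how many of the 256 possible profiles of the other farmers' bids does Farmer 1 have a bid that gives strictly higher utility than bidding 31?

Others bid (3, 3, 3, 3): truth gives 23; bid 3 gives 28 > 23. Violating.
Others bid (3, 3, 3, 16): truth gives 20; bid 16 gives 23 > 20. Violating.
Others bid (3, 3, 3, 27): truth gives 18; bid 27 gives 19 > 18. Violating.
Others bid (3, 3, 16, 3): truth gives 20; bid 16 gives 23 > 20. Violating.
Others bid (3, 3, 3, 31): truth gives 17; no alternative beats it.
Others bid (3, 3, 16, 31): truth gives 15; no alternative beats it.
(Checking all 256 profiles: 68 have a profitable deviation, 188 do not.)

68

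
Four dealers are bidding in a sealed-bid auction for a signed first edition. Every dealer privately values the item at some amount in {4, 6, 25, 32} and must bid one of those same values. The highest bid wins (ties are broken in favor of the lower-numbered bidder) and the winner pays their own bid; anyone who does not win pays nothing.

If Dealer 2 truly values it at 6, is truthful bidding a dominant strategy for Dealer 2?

Check each profile of the others' bids and compare truth against every alternative bid.
Others bid (4, 4, 4): truth gives 0, best alternative gives 0.
Others bid (4, 4, 6): truth gives 0, best alternative gives 0.
Others bid (4, 4, 25): truth gives 0, best alternative gives 0.
Others bid (4, 4, 32): truth gives 0, best alternative gives 0.
Others bid (4, 6, 4): truth gives 0, best alternative gives 0.
Others bid (4, 6, 6): truth gives 0, best alternative gives 0.
(Remaining 58 profiles checked similarly; truth is weakly best in each.)
In every case the truthful bid is at least as good as any alternative, so it is a dominant strategy.

Yes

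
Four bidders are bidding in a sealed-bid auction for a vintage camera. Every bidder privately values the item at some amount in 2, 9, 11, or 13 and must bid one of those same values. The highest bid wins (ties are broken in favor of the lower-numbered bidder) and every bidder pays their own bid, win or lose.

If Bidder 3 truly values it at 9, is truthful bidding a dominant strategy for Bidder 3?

No

Consider the case where Bidder 1 bids 2, Bidder 2 bids 2 and Bidder 4 bids 11.
Truthful bid 9: loses but pays 9, utility -9.
Bid 2 instead: loses but pays 2, utility -2.
Since -2 > -9, bidding 2 is strictly better here, so truthful bidding is not dominant.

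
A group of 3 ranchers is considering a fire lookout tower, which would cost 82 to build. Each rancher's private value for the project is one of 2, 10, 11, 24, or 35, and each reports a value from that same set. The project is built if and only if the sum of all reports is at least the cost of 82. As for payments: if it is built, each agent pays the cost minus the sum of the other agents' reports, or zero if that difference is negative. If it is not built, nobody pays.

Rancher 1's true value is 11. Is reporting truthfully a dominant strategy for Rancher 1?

Yes

Check each profile of the others' reports and compare truth against every alternative report.
Others report (2, 2): truth gives 0, best alternative gives 0.
Others report (2, 10): truth gives 0, best alternative gives 0.
Others report (2, 11): truth gives 0, best alternative gives 0.
Others report (2, 24): truth gives 0, best alternative gives 0.
Others report (2, 35): truth gives 0, best alternative gives 0.
Others report (10, 2): truth gives 0, best alternative gives 0.
(Remaining 19 profiles checked similarly; truth is weakly best in each.)
In every case the truthful report is at least as good as any alternative, so it is a dominant strategy.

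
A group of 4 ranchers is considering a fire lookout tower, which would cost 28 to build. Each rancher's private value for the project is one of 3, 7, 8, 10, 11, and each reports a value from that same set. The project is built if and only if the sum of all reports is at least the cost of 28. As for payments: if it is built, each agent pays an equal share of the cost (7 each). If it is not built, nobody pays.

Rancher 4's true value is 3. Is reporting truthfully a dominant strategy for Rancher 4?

Yes

Check each profile of the others' reports and compare truth against every alternative report.
Others report (3, 7, 11): truth gives 0, best alternative gives -4.
Others report (3, 8, 10): truth gives 0, best alternative gives -4.
Others report (3, 8, 11): truth gives 0, best alternative gives -4.
Others report (3, 10, 8): truth gives 0, best alternative gives -4.
Others report (3, 10, 10): truth gives 0, best alternative gives -4.
Others report (3, 10, 11): truth gives 0, best alternative gives -4.
(Remaining 119 profiles checked similarly; truth is weakly best in each.)
In every case the truthful report is at least as good as any alternative, so it is a dominant strategy.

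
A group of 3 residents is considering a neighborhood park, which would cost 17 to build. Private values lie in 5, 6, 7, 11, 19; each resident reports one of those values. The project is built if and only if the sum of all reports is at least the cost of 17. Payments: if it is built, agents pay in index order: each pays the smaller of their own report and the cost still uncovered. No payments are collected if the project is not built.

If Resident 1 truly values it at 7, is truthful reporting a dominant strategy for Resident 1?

No

Consider the case where Resident 2 reports 5 and Resident 3 reports 6.
Truthful report 7: project built, pays 7, utility 7 - 7 = 0.
Report 6 instead: project built, pays 6, utility 7 - 6 = 1.
Since 1 > 0, reporting 6 is strictly better here, so truthful reporting is not dominant.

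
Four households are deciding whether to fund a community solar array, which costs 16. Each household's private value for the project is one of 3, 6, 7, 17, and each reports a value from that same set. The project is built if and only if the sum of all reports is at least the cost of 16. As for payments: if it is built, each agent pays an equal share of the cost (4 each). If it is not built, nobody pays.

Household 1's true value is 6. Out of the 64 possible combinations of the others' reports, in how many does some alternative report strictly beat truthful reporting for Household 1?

1

Others report (3, 3, 3): truth gives 0; report 7 gives 2 > 0. Violating.
Others report (3, 3, 6): truth gives 2; no alternative beats it.
Others report (3, 3, 7): truth gives 2; no alternative beats it.
(Checking all 64 profiles: 1 has a profitable deviation, 63 do not.)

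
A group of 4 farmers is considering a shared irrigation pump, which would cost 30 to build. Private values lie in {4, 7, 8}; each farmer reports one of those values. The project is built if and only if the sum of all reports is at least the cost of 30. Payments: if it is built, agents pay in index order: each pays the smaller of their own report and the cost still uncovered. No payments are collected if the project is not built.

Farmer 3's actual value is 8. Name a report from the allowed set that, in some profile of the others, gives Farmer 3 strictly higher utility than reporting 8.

7

Suppose Farmer 1 reports 7, Farmer 2 reports 8 and Farmer 4 reports 8.
Report 8: project built, pays 8, utility 8 - 8 = 0.
Report 7: project built, pays 7, utility 8 - 7 = 1.
So reporting 7 beats truth here (1 > 0).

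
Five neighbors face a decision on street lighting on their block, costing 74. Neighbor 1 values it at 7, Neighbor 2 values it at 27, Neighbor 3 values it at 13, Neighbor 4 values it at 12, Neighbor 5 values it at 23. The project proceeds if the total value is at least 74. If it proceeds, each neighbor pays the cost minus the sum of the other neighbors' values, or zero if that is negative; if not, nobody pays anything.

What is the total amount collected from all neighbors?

Total value 82 ≥ cost 74, so it is built.
Neighbor 1: others sum to 75; max(0, 74 - 75) = 0.
Neighbor 2: others sum to 55; max(0, 74 - 55) = 19.
Neighbor 3: others sum to 69; max(0, 74 - 69) = 5.
Neighbor 4: others sum to 70; max(0, 74 - 70) = 4.
Neighbor 5: others sum to 59; max(0, 74 - 59) = 15.
Total collected = 0 + 19 + 5 + 4 + 15 = 43.

43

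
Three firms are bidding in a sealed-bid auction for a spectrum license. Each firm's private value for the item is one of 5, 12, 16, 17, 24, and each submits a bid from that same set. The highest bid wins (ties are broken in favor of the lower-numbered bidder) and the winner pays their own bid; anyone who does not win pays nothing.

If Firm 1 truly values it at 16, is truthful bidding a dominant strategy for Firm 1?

No

Consider the case where Firm 2 bids 5 and Firm 3 bids 5.
Truthful bid 16: wins, pays 16, utility 16 - 16 = 0.
Bid 5 instead: wins, pays 5, utility 16 - 5 = 11.
Since 11 > 0, bidding 5 is strictly better here, so truthful bidding is not dominant.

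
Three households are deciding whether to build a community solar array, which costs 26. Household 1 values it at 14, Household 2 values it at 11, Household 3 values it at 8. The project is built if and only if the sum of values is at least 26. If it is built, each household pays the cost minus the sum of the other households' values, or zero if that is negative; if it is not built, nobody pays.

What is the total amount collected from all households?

Total value 33 ≥ cost 26, so it is built.
Household 1: others sum to 19; max(0, 26 - 19) = 7.
Household 2: others sum to 22; max(0, 26 - 22) = 4.
Household 3: others sum to 25; max(0, 26 - 25) = 1.
Total collected = 7 + 4 + 1 = 12.

12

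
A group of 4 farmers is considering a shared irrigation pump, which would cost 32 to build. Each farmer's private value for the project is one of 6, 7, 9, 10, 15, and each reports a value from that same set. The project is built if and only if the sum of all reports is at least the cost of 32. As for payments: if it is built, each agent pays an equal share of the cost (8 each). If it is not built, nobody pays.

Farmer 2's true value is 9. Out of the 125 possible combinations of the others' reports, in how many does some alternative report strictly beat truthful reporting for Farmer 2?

Others report (6, 6, 6): truth gives 0; report 15 gives 1 > 0. Violating.
Others report (6, 6, 7): truth gives 0; report 15 gives 1 > 0. Violating.
Others report (6, 6, 9): truth gives 0; report 15 gives 1 > 0. Violating.
Others report (6, 6, 10): truth gives 0; report 10 gives 1 > 0. Violating.
Others report (6, 6, 15): truth gives 1; no alternative beats it.
Others report (6, 7, 10): truth gives 1; no alternative beats it.
(Checking all 125 profiles: 20 have a profitable deviation, 105 do not.)

20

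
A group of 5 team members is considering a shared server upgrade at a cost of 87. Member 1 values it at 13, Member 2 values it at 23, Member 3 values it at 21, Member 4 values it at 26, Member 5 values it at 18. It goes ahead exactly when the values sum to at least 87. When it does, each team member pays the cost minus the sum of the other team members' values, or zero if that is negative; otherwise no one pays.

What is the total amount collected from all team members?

Total value 101 ≥ cost 87, so it is built.
Member 1: others sum to 88; max(0, 87 - 88) = 0.
Member 2: others sum to 78; max(0, 87 - 78) = 9.
Member 3: others sum to 80; max(0, 87 - 80) = 7.
Member 4: others sum to 75; max(0, 87 - 75) = 12.
Member 5: others sum to 83; max(0, 87 - 83) = 4.
Total collected = 0 + 9 + 7 + 12 + 4 = 32.

32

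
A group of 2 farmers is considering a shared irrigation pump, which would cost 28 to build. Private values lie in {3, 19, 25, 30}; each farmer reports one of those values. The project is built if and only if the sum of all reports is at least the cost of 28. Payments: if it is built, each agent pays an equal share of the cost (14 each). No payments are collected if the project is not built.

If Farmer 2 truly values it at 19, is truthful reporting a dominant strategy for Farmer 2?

Consider the case where Farmer 1 reports 3.
Truthful report 19: project not built, utility 0.
Report 25 instead: project built, pays 14, utility 19 - 14 = 5.
Since 5 > 0, reporting 25 is strictly better here, so truthful reporting is not dominant.

No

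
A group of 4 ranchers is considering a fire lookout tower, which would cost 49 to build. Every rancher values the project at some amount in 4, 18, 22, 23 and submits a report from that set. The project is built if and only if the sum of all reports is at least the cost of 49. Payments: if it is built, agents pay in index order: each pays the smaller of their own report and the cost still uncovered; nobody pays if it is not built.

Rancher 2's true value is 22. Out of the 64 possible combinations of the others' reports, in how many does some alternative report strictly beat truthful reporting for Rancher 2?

57

Others report (4, 4, 23): truth gives 0; report 18 gives 4 > 0. Violating.
Others report (4, 18, 18): truth gives 0; report 18 gives 4 > 0. Violating.
Others report (4, 18, 22): truth gives 0; report 18 gives 4 > 0. Violating.
Others report (4, 18, 23): truth gives 0; report 4 gives 18 > 0. Violating.
Others report (4, 4, 4): truth gives 0; no alternative beats it.
Others report (4, 4, 18): truth gives 0; no alternative beats it.
(Checking all 64 profiles: 57 have a profitable deviation, 7 do not.)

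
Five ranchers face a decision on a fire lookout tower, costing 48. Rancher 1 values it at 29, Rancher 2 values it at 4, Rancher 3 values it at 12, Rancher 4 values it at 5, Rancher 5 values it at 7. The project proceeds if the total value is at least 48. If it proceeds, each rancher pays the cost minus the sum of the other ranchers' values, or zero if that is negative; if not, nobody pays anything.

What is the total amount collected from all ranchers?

23

Total value 57 ≥ cost 48, so it is built.
Rancher 1: others sum to 28; max(0, 48 - 28) = 20.
Rancher 2: others sum to 53; max(0, 48 - 53) = 0.
Rancher 3: others sum to 45; max(0, 48 - 45) = 3.
Rancher 4: others sum to 52; max(0, 48 - 52) = 0.
Rancher 5: others sum to 50; max(0, 48 - 50) = 0.
Total collected = 20 + 0 + 3 + 0 + 0 = 23.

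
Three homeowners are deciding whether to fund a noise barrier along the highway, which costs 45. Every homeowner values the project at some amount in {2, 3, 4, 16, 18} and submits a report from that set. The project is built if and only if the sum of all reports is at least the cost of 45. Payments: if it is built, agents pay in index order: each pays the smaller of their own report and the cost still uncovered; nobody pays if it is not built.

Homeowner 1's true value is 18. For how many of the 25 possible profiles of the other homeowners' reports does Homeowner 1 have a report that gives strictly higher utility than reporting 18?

4

Others report (16, 16): truth gives 0; report 16 gives 2 > 0. Violating.
Others report (16, 18): truth gives 0; report 16 gives 2 > 0. Violating.
Others report (18, 16): truth gives 0; report 16 gives 2 > 0. Violating.
Others report (18, 18): truth gives 0; report 16 gives 2 > 0. Violating.
Others report (2, 2): truth gives 0; no alternative beats it.
Others report (2, 3): truth gives 0; no alternative beats it.
(Checking all 25 profiles: 4 have a profitable deviation, 21 do not.)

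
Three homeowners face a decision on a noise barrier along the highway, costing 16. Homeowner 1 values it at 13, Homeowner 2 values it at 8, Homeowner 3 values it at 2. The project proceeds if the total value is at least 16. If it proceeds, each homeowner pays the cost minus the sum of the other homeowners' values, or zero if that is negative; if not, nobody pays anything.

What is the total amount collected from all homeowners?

Total value 23 ≥ cost 16, so it is built.
Homeowner 1: others sum to 10; max(0, 16 - 10) = 6.
Homeowner 2: others sum to 15; max(0, 16 - 15) = 1.
Homeowner 3: others sum to 21; max(0, 16 - 21) = 0.
Total collected = 6 + 1 + 0 = 7.

7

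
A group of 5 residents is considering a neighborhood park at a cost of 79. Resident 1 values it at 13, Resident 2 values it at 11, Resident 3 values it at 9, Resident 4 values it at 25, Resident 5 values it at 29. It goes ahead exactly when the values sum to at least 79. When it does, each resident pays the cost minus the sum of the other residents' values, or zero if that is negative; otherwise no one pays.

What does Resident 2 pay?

3

Total value 87 ≥ cost 79, so the project is built.
The other residents' values sum to 76.
Cost minus that sum is 79 - 76 = 3.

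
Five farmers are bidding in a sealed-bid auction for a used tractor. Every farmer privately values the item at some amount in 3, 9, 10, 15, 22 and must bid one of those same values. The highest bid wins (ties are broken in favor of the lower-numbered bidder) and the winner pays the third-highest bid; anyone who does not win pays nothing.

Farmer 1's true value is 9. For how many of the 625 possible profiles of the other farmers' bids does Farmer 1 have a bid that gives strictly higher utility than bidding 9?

Others bid (3, 3, 3, 10): truth gives 0; bid 10 gives 6 > 0. Violating.
Others bid (3, 3, 3, 15): truth gives 0; bid 15 gives 6 > 0. Violating.
Others bid (3, 3, 3, 22): truth gives 0; bid 22 gives 6 > 0. Violating.
Others bid (3, 3, 10, 3): truth gives 0; bid 10 gives 6 > 0. Violating.
Others bid (3, 3, 3, 3): truth gives 6; no alternative beats it.
Others bid (3, 3, 3, 9): truth gives 6; no alternative beats it.
(Checking all 625 profiles: 12 have a profitable deviation, 613 do not.)

12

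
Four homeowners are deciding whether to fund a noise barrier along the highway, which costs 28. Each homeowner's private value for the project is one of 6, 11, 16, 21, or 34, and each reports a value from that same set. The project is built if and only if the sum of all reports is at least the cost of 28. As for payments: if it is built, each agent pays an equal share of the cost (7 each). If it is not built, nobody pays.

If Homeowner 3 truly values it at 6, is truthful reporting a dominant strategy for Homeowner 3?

Check each profile of the others' reports and compare truth against every alternative report.
Others report (6, 6, 6): truth gives 0, best alternative gives -1.
Others report (6, 6, 11): truth gives -1, best alternative gives -1.
Others report (6, 6, 16): truth gives -1, best alternative gives -1.
Others report (6, 6, 21): truth gives -1, best alternative gives -1.
Others report (6, 6, 34): truth gives -1, best alternative gives -1.
Others report (6, 11, 6): truth gives -1, best alternative gives -1.
(Remaining 119 profiles checked similarly; truth is weakly best in each.)
In every case the truthful report is at least as good as any alternative, so it is a dominant strategy.

Yes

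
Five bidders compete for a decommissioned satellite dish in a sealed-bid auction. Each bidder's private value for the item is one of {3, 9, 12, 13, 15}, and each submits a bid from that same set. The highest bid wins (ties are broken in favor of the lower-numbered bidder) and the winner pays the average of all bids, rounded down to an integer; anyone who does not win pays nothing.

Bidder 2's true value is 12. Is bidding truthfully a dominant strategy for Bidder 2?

Consider the case where Bidder 1 bids 3, Bidder 3 bids 3, Bidder 4 bids 3 and Bidder 5 bids 9.
Truthful bid 12: wins, pays 6, utility 12 - 6 = 6.
Bid 9 instead: wins, pays 5, utility 12 - 5 = 7.
Since 7 > 6, bidding 9 is strictly better here, so truthful bidding is not dominant.

No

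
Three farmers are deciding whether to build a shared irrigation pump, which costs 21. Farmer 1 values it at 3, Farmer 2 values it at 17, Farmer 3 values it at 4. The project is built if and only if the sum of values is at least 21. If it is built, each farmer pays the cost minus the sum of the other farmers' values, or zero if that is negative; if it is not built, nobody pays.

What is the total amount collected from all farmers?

15

Total value 24 ≥ cost 21, so it is built.
Farmer 1: others sum to 21; max(0, 21 - 21) = 0.
Farmer 2: others sum to 7; max(0, 21 - 7) = 14.
Farmer 3: others sum to 20; max(0, 21 - 20) = 1.
Total collected = 0 + 14 + 1 = 15.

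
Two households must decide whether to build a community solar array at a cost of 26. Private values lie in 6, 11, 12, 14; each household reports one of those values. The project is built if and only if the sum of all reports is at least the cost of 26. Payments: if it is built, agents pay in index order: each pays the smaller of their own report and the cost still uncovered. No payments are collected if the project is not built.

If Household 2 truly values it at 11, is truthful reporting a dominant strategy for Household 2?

Check each profile of the others' reports and compare truth against every alternative report.
Others report (6): truth gives 0, best alternative gives 0.
Others report (11): truth gives 0, best alternative gives 0.
Others report (12): truth gives 0, best alternative gives 0.
Others report (14): truth gives 0, best alternative gives 0.
In every case the truthful report is at least as good as any alternative, so it is a dominant strategy.

Yes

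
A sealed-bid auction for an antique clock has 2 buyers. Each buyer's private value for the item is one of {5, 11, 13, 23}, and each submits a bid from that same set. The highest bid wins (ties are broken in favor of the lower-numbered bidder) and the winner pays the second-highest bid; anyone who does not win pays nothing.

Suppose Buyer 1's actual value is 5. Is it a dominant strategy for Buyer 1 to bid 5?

Yes

Check each profile of the others' bids and compare truth against every alternative bid.
Others bid (11): truth gives 0, best alternative gives -6.
Others bid (5): truth gives 0, best alternative gives 0.
Others bid (13): truth gives 0, best alternative gives 0.
Others bid (23): truth gives 0, best alternative gives 0.
In every case the truthful bid is at least as good as any alternative, so it is a dominant strategy.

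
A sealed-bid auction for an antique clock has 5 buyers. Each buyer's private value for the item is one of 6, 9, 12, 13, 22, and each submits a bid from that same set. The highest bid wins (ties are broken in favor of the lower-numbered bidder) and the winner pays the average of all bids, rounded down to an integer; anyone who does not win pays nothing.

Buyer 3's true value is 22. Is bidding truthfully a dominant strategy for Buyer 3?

Consider the case where Buyer 1 bids 6, Buyer 2 bids 6, Buyer 4 bids 6 and Buyer 5 bids 6.
Truthful bid 22: wins, pays 9, utility 22 - 9 = 13.
Bid 9 instead: wins, pays 6, utility 22 - 6 = 16.
Since 16 > 13, bidding 9 is strictly better here, so truthful bidding is not dominant.

No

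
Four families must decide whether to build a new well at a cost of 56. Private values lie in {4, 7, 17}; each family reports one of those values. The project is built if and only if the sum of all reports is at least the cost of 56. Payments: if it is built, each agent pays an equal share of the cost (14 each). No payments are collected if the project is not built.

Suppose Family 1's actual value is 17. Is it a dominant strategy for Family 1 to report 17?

Yes

Check each profile of the others' reports and compare truth against every alternative report.
Others report (7, 17, 17): truth gives 3, best alternative gives 0.
Others report (17, 7, 17): truth gives 3, best alternative gives 0.
Others report (17, 17, 7): truth gives 3, best alternative gives 0.
Others report (17, 17, 17): truth gives 3, best alternative gives 3.
Others report (4, 4, 4): truth gives 0, best alternative gives 0.
Others report (4, 4, 7): truth gives 0, best alternative gives 0.
(Remaining 21 profiles checked similarly; truth is weakly best in each.)
In every case the truthful report is at least as good as any alternative, so it is a dominant strategy.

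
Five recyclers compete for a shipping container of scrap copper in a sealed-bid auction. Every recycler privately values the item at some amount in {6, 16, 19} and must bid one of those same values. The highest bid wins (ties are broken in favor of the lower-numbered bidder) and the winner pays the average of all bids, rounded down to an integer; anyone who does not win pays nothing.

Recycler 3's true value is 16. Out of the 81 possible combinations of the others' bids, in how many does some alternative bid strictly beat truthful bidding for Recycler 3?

28

Others bid (6, 6, 6, 19): truth gives 0; bid 19 gives 5 > 0. Violating.
Others bid (6, 6, 16, 19): truth gives 0; bid 19 gives 3 > 0. Violating.
Others bid (6, 6, 19, 6): truth gives 0; bid 19 gives 5 > 0. Violating.
Others bid (6, 6, 19, 16): truth gives 0; bid 19 gives 3 > 0. Violating.
Others bid (6, 6, 6, 6): truth gives 8; no alternative beats it.
Others bid (6, 6, 6, 16): truth gives 6; no alternative beats it.
(Checking all 81 profiles: 28 have a profitable deviation, 53 do not.)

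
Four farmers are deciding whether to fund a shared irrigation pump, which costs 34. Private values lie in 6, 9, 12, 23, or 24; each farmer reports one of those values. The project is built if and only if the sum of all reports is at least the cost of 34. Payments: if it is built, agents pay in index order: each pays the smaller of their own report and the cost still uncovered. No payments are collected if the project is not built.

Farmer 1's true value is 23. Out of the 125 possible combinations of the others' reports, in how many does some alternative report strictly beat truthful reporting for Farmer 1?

121

Others report (6, 6, 12): truth gives 0; report 12 gives 11 > 0. Violating.
Others report (6, 6, 23): truth gives 0; report 6 gives 17 > 0. Violating.
Others report (6, 6, 24): truth gives 0; report 6 gives 17 > 0. Violating.
Others report (6, 9, 9): truth gives 0; report 12 gives 11 > 0. Violating.
Others report (6, 6, 6): truth gives 0; no alternative beats it.
Others report (6, 6, 9): truth gives 0; no alternative beats it.
(Checking all 125 profiles: 121 have a profitable deviation, 4 do not.)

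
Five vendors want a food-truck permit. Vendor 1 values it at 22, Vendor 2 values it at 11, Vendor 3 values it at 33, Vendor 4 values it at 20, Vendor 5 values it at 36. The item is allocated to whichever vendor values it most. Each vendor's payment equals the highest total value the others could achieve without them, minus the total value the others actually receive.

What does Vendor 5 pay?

33

Vendor 5 has the highest value and receives the item.
Without Vendor 5, the item would go to the next-highest value, 33, so the others could achieve 33.
With Vendor 5 present and winning, the others receive nothing, so their total is 0.
Payment = 33 - 0 = 33.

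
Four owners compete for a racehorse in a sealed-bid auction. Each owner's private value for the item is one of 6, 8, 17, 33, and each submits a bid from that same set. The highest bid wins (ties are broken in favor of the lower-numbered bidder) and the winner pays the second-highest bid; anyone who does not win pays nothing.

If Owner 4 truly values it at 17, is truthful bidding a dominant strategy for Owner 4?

Check each profile of the others' bids and compare truth against every alternative bid.
Others bid (6, 6, 6): truth gives 11, best alternative gives 11.
Others bid (6, 6, 8): truth gives 9, best alternative gives 9.
Others bid (6, 8, 6): truth gives 9, best alternative gives 9.
Others bid (6, 8, 8): truth gives 9, best alternative gives 9.
Others bid (8, 6, 6): truth gives 9, best alternative gives 9.
Others bid (8, 6, 8): truth gives 9, best alternative gives 9.
(Remaining 58 profiles checked similarly; truth is weakly best in each.)
In every case the truthful bid is at least as good as any alternative, so it is a dominant strategy.

Yes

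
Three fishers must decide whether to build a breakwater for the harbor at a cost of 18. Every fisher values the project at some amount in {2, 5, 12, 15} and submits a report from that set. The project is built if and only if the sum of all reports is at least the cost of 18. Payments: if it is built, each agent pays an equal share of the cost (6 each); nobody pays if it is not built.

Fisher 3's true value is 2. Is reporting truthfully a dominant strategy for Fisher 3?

Yes

Check each profile of the others' reports and compare truth against every alternative report.
Others report (2, 12): truth gives 0, best alternative gives -4.
Others report (12, 2): truth gives 0, best alternative gives -4.
Others report (2, 15): truth gives -4, best alternative gives -4.
Others report (5, 12): truth gives -4, best alternative gives -4.
Others report (5, 15): truth gives -4, best alternative gives -4.
Others report (12, 5): truth gives -4, best alternative gives -4.
(Remaining 10 profiles checked similarly; truth is weakly best in each.)
In every case the truthful report is at least as good as any alternative, so it is a dominant strategy.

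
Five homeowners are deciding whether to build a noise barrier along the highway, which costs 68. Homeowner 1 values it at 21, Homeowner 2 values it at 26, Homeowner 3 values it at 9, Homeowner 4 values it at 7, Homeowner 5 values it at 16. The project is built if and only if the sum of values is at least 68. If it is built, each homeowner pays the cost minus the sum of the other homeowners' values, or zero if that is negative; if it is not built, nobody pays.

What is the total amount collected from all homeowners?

30

Total value 79 ≥ cost 68, so it is built.
Homeowner 1: others sum to 58; max(0, 68 - 58) = 10.
Homeowner 2: others sum to 53; max(0, 68 - 53) = 15.
Homeowner 3: others sum to 70; max(0, 68 - 70) = 0.
Homeowner 4: others sum to 72; max(0, 68 - 72) = 0.
Homeowner 5: others sum to 63; max(0, 68 - 63) = 5.
Total collected = 10 + 15 + 0 + 0 + 5 = 30.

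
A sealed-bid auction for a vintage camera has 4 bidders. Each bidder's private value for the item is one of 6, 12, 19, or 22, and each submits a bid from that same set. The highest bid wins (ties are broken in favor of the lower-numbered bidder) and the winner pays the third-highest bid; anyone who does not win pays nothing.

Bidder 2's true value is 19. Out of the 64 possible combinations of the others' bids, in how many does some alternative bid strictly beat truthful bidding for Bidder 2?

12

Others bid (6, 6, 22): truth gives 0; bid 22 gives 13 > 0. Violating.
Others bid (6, 12, 22): truth gives 0; bid 22 gives 7 > 0. Violating.
Others bid (6, 22, 6): truth gives 0; bid 22 gives 13 > 0. Violating.
Others bid (6, 22, 12): truth gives 0; bid 22 gives 7 > 0. Violating.
Others bid (6, 6, 6): truth gives 13; no alternative beats it.
Others bid (6, 6, 12): truth gives 13; no alternative beats it.
(Checking all 64 profiles: 12 have a profitable deviation, 52 do not.)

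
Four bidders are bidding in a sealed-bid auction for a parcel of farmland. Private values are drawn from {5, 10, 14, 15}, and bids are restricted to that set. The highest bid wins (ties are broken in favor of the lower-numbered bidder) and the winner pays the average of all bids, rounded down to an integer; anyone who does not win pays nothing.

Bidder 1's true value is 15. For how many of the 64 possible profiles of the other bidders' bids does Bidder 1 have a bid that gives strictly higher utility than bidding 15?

17

Others bid (5, 5, 5): truth gives 8; bid 5 gives 10 > 8. Violating.
Others bid (5, 5, 10): truth gives 7; bid 10 gives 8 > 7. Violating.
Others bid (5, 10, 5): truth gives 7; bid 10 gives 8 > 7. Violating.
Others bid (5, 10, 10): truth gives 5; bid 10 gives 7 > 5. Violating.
Others bid (5, 5, 14): truth gives 6; no alternative beats it.
Others bid (5, 5, 15): truth gives 5; no alternative beats it.
(Checking all 64 profiles: 17 have a profitable deviation, 47 do not.)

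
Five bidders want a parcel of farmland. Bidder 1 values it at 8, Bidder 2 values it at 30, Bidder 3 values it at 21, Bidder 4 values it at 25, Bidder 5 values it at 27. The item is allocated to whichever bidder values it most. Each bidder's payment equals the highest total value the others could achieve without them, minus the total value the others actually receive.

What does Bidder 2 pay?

27

Bidder 2 has the highest value and receives the item.
Without Bidder 2, the item would go to the next-highest value, 27, so the others could achieve 27.
With Bidder 2 present and winning, the others receive nothing, so their total is 0.
Payment = 27 - 0 = 27.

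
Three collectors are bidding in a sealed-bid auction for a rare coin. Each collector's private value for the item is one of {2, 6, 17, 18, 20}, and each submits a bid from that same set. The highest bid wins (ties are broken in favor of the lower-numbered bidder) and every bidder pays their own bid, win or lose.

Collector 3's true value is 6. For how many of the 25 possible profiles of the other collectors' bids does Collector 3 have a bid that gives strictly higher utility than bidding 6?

24

Others bid (2, 6): truth gives -6; bid 2 gives -2 > -6. Violating.
Others bid (2, 17): truth gives -6; bid 2 gives -2 > -6. Violating.
Others bid (2, 18): truth gives -6; bid 2 gives -2 > -6. Violating.
Others bid (2, 20): truth gives -6; bid 2 gives -2 > -6. Violating.
Others bid (2, 2): truth gives 0; no alternative beats it.
(Checking all 25 profiles: 24 have a profitable deviation, 1 does not.)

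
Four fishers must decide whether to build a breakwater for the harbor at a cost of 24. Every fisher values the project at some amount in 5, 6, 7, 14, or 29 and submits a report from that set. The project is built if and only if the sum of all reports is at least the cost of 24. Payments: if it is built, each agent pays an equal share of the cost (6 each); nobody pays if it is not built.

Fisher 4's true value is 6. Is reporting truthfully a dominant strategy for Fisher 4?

Yes

Check each profile of the others' reports and compare truth against every alternative report.
Others report (5, 5, 5): truth gives 0, best alternative gives 0.
Others report (5, 5, 6): truth gives 0, best alternative gives 0.
Others report (5, 5, 7): truth gives 0, best alternative gives 0.
Others report (5, 5, 14): truth gives 0, best alternative gives 0.
Others report (5, 5, 29): truth gives 0, best alternative gives 0.
Others report (5, 6, 5): truth gives 0, best alternative gives 0.
(Remaining 119 profiles checked similarly; truth is weakly best in each.)
In every case the truthful report is at least as good as any alternative, so it is a dominant strategy.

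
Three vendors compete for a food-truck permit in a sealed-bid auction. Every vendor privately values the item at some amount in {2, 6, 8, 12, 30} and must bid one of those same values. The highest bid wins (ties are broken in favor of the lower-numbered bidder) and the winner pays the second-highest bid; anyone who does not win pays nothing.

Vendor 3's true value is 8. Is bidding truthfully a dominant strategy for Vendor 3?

Check each profile of the others' bids and compare truth against every alternative bid.
Others bid (2, 2): truth gives 6, best alternative gives 6.
Others bid (2, 6): truth gives 2, best alternative gives 2.
Others bid (6, 2): truth gives 2, best alternative gives 2.
Others bid (6, 6): truth gives 2, best alternative gives 2.
Others bid (2, 8): truth gives 0, best alternative gives 0.
Others bid (2, 12): truth gives 0, best alternative gives 0.
(Remaining 19 profiles checked similarly; truth is weakly best in each.)
In every case the truthful bid is at least as good as any alternative, so it is a dominant strategy.

Yes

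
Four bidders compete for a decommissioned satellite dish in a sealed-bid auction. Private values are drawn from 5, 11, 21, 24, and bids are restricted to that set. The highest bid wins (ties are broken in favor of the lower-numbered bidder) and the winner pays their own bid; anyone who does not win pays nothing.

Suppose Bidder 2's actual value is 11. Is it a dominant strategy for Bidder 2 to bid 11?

Check each profile of the others' bids and compare truth against every alternative bid.
Others bid (5, 5, 5): truth gives 0, best alternative gives 0.
Others bid (5, 5, 11): truth gives 0, best alternative gives 0.
Others bid (5, 5, 21): truth gives 0, best alternative gives 0.
Others bid (5, 5, 24): truth gives 0, best alternative gives 0.
Others bid (5, 11, 5): truth gives 0, best alternative gives 0.
Others bid (5, 11, 11): truth gives 0, best alternative gives 0.
(Remaining 58 profiles checked similarly; truth is weakly best in each.)
In every case the truthful bid is at least as good as any alternative, so it is a dominant strategy.

Yes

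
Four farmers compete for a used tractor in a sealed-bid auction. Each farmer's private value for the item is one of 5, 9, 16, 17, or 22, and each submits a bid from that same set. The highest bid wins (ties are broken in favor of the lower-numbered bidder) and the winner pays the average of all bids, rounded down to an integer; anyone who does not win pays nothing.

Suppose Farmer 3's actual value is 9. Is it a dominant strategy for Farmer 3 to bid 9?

Consider the case where Farmer 1 bids 5, Farmer 2 bids 9 and Farmer 4 bids 5.
Truthful bid 9: loses, pays 0, utility 0.
Bid 16 instead: wins, pays 8, utility 9 - 8 = 1.
Since 1 > 0, bidding 16 is strictly better here, so truthful bidding is not dominant.

No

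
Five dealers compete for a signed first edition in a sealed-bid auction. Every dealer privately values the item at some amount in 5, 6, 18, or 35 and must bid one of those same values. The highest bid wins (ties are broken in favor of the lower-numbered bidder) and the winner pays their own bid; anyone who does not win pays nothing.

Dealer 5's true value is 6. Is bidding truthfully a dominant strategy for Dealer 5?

Check each profile of the others' bids and compare truth against every alternative bid.
Others bid (5, 5, 5, 5): truth gives 0, best alternative gives 0.
Others bid (5, 5, 5, 6): truth gives 0, best alternative gives 0.
Others bid (5, 5, 5, 18): truth gives 0, best alternative gives 0.
Others bid (5, 5, 5, 35): truth gives 0, best alternative gives 0.
Others bid (5, 5, 6, 5): truth gives 0, best alternative gives 0.
Others bid (5, 5, 6, 6): truth gives 0, best alternative gives 0.
(Remaining 250 profiles checked similarly; truth is weakly best in each.)
In every case the truthful bid is at least as good as any alternative, so it is a dominant strategy.

Yes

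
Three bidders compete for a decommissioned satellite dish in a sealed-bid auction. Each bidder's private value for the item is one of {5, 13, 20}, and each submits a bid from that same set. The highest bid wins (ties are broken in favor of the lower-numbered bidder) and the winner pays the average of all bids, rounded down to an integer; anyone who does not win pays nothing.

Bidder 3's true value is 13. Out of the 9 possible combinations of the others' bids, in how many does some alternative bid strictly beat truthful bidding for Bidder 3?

2

Others bid (5, 13): truth gives 0; bid 20 gives 1 > 0. Violating.
Others bid (13, 5): truth gives 0; bid 20 gives 1 > 0. Violating.
Others bid (5, 5): truth gives 6; no alternative beats it.
Others bid (5, 20): truth gives 0; no alternative beats it.
(Checking all 9 profiles: 2 have a profitable deviation, 7 do not.)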